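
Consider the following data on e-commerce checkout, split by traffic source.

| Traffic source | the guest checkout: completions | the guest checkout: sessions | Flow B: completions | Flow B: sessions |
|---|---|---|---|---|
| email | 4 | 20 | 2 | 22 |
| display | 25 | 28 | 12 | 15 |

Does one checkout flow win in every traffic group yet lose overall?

Email: the guest checkout 4/20 = 20.0%, Flow B 2/22 = 9.1% → the guest checkout
Display: the guest checkout 25/28 = 89.3%, Flow B 12/15 = 80.0% → the guest checkout
Overall: the guest checkout 29/48 = 60.4%, Flow B 14/37 = 37.8% → the guest checkout
The guest checkout wins overall and in every traffic group — no reversal.

No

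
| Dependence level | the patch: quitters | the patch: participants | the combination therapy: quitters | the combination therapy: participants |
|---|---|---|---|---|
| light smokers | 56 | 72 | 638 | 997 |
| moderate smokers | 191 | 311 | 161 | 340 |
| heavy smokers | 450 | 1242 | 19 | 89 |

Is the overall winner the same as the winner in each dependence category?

No

Light smokers: the patch 56/72 = 77.8%, the combination therapy 638/997 = 64.0% → the patch
Moderate smokers: the patch 191/311 = 61.4%, the combination therapy 161/340 = 47.4% → the patch
Heavy smokers: the patch 450/1242 = 36.2%, the combination therapy 19/89 = 21.3% → the patch
Overall: the patch 697/1625 = 42.9%, the combination therapy 818/1426 = 57.4% → the combination therapy
The patch wins each dependence group but the combination therapy wins overall — the comparison reverses. The patch's participants skew toward heavy smokers, which has a lower base rate.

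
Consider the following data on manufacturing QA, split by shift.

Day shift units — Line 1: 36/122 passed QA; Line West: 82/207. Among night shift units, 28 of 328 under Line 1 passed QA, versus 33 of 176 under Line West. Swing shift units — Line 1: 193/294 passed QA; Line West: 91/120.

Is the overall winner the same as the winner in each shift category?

Yes

Day shift: Line 1 36/122 = 29.5%, Line West 82/207 = 39.6% → Line West
Night shift: Line 1 28/328 = 8.5%, Line West 33/176 = 18.8% → Line West
Swing shift: Line 1 193/294 = 65.6%, Line West 91/120 = 75.8% → Line West
Overall: Line 1 257/744 = 34.5%, Line West 206/503 = 41.0% → Line West
Line West wins overall and in every shift group — no reversal.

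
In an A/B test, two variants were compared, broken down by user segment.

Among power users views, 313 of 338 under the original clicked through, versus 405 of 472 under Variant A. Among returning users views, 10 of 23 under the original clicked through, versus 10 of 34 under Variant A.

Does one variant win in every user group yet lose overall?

No

Power users: the original 313/338 = 92.6%, Variant A 405/472 = 85.8% → the original
Returning users: the original 10/23 = 43.5%, Variant A 10/34 = 29.4% → the original
Overall: the original 323/361 = 89.5%, Variant A 415/506 = 82.0% → the original
The original wins overall and in every user group — no reversal.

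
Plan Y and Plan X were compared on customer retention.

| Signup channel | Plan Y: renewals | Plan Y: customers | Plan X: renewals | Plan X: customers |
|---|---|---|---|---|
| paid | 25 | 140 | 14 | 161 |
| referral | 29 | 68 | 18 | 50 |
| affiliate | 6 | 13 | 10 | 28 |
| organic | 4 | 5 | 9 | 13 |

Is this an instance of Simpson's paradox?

No

Paid: Plan Y 25/140 = 17.9%, Plan X 14/161 = 8.7% → Plan Y
Referral: Plan Y 29/68 = 42.6%, Plan X 18/50 = 36.0% → Plan Y
Affiliate: Plan Y 6/13 = 46.2%, Plan X 10/28 = 35.7% → Plan Y
Organic: Plan Y 4/5 = 80.0%, Plan X 9/13 = 69.2% → Plan Y
Overall: Plan Y 64/226 = 28.3%, Plan X 51/252 = 20.2% → Plan Y
Plan Y wins overall and in every signup group — no reversal.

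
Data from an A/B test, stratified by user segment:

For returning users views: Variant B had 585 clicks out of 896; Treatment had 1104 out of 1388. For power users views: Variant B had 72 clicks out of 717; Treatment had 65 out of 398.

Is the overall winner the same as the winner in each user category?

Yes

Returning users: Variant B 585/896 = 65.3%, Treatment 1104/1388 = 79.5% → Treatment
Power users: Variant B 72/717 = 10.0%, Treatment 65/398 = 16.3% → Treatment
Overall: Variant B 657/1613 = 40.7%, Treatment 1169/1786 = 65.5% → Treatment
Treatment wins overall and in every user group — no reversal.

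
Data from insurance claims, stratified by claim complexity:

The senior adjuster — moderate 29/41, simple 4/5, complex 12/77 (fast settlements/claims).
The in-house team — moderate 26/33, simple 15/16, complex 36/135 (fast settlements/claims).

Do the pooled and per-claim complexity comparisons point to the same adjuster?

Moderate: the senior adjuster 29/41 = 70.7%, the in-house team 26/33 = 78.8% → the in-house team
Simple: the senior adjuster 4/5 = 80.0%, the in-house team 15/16 = 93.8% → the in-house team
Complex: the senior adjuster 12/77 = 15.6%, the in-house team 36/135 = 26.7% → the in-house team
Overall: the senior adjuster 45/123 = 36.6%, the in-house team 77/184 = 41.8% → the in-house team
The in-house team wins overall and in every claim group — no reversal.

Yes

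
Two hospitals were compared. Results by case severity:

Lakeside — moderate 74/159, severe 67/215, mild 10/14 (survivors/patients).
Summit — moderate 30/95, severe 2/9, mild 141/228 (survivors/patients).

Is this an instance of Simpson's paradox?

Moderate: Lakeside 74/159 = 46.5%, Summit 30/95 = 31.6% → Lakeside
Severe: Lakeside 67/215 = 31.2%, Summit 2/9 = 22.2% → Lakeside
Mild: Lakeside 10/14 = 71.4%, Summit 141/228 = 61.8% → Lakeside
Overall: Lakeside 151/388 = 38.9%, Summit 173/332 = 52.1% → Summit
Lakeside wins each case group but Summit wins overall — the comparison reverses. Lakeside's patients skew toward severe, which has a lower base rate.

Yes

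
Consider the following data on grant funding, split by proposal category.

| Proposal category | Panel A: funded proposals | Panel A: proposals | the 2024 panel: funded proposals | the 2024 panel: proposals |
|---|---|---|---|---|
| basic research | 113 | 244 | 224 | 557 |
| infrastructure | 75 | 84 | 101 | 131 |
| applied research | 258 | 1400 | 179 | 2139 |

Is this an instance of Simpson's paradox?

Basic research: Panel A 113/244 = 46.3%, the 2024 panel 224/557 = 40.2% → Panel A
Infrastructure: Panel A 75/84 = 89.3%, the 2024 panel 101/131 = 77.1% → Panel A
Applied research: Panel A 258/1400 = 18.4%, the 2024 panel 179/2139 = 8.4% → Panel A
Overall: Panel A 446/1728 = 25.8%, the 2024 panel 504/2827 = 17.8% → Panel A
Panel A wins overall and in every proposal group — no reversal.

No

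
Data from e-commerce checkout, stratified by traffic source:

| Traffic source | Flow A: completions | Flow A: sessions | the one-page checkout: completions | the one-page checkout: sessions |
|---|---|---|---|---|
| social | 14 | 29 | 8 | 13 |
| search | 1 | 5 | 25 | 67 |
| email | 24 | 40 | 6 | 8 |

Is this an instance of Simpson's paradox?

Yes

Social: Flow A 14/29 = 48.3%, the one-page checkout 8/13 = 61.5% → the one-page checkout
Search: Flow A 1/5 = 20.0%, the one-page checkout 25/67 = 37.3% → the one-page checkout
Email: Flow A 24/40 = 60.0%, the one-page checkout 6/8 = 75.0% → the one-page checkout
Overall: Flow A 39/74 = 52.7%, the one-page checkout 39/88 = 44.3% → Flow A
The one-page checkout wins each traffic group but Flow A wins overall — the comparison reverses. The one-page checkout's sessions skew toward search, which has a lower base rate.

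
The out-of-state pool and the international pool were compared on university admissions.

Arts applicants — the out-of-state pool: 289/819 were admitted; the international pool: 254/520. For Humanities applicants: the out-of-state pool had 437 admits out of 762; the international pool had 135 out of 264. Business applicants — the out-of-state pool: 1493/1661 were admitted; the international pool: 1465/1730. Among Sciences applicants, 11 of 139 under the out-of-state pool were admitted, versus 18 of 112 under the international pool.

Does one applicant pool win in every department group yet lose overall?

Arts: the out-of-state pool 289/819 = 35.3%, the international pool 254/520 = 48.8% → the international pool
Humanities: the out-of-state pool 437/762 = 57.3%, the international pool 135/264 = 51.1% → the out-of-state pool
Business: the out-of-state pool 1493/1661 = 89.9%, the international pool 1465/1730 = 84.7% → the out-of-state pool
Sciences: the out-of-state pool 11/139 = 7.9%, the international pool 18/112 = 16.1% → the international pool
Overall: the out-of-state pool 2230/3381 = 66.0%, the international pool 1872/2626 = 71.3% → the international pool
Neither sweeps: the out-of-state pool wins 2 of 4 groups, the international pool wins 2. The international pool wins overall but not every group — no Simpson reversal.

No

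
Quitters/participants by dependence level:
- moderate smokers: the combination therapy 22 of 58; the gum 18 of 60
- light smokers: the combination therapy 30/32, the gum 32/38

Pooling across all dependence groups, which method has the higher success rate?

the combination therapy

Moderate smokers: the combination therapy 22/58 = 37.9%, the gum 18/60 = 30.0% → the combination therapy
Light smokers: the combination therapy 30/32 = 93.8%, the gum 32/38 = 84.2% → the combination therapy
Overall: the combination therapy 52/90 = 57.8%, the gum 50/98 = 51.0% → the combination therapy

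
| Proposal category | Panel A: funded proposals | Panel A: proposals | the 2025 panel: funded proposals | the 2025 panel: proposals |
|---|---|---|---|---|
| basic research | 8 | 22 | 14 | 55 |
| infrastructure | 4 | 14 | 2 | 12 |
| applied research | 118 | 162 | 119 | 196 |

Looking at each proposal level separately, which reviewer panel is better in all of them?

Panel A

Basic research: Panel A 8/22 = 36.4%, the 2025 panel 14/55 = 25.5% → Panel A
Infrastructure: Panel A 4/14 = 28.6%, the 2025 panel 2/12 = 16.7% → Panel A
Applied research: Panel A 118/162 = 72.8%, the 2025 panel 119/196 = 60.7% → Panel A
Panel A has the higher rate in all 3 groups.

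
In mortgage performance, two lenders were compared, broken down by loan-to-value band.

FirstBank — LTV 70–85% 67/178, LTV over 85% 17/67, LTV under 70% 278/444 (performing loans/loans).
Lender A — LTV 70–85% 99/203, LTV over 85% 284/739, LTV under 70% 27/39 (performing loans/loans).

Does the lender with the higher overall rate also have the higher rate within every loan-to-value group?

LTV 70–85%: FirstBank 67/178 = 37.6%, Lender A 99/203 = 48.8% → Lender A
LTV over 85%: FirstBank 17/67 = 25.4%, Lender A 284/739 = 38.4% → Lender A
LTV under 70%: FirstBank 278/444 = 62.6%, Lender A 27/39 = 69.2% → Lender A
Overall: FirstBank 362/689 = 52.5%, Lender A 410/981 = 41.8% → FirstBank
Lender A wins each loan-to-value group but FirstBank wins overall — the comparison reverses. Lender A's loans skew toward LTV over 85%, which has a lower base rate.

No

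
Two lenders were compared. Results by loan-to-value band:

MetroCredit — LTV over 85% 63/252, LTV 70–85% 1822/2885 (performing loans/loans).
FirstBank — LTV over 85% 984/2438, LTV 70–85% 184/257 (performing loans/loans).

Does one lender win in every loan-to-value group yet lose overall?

LTV over 85%: MetroCredit 63/252 = 25.0%, FirstBank 984/2438 = 40.4% → FirstBank
LTV 70–85%: MetroCredit 1822/2885 = 63.2%, FirstBank 184/257 = 71.6% → FirstBank
Overall: MetroCredit 1885/3137 = 60.1%, FirstBank 1168/2695 = 43.3% → MetroCredit
FirstBank wins each loan-to-value group but MetroCredit wins overall — the comparison reverses. FirstBank's loans skew toward LTV over 85%, which has a lower base rate.

Yes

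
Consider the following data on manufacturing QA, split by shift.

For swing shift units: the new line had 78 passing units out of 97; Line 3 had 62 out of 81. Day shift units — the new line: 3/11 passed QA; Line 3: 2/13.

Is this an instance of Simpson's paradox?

No

Swing shift: the new line 78/97 = 80.4%, Line 3 62/81 = 76.5% → the new line
Day shift: the new line 3/11 = 27.3%, Line 3 2/13 = 15.4% → the new line
Overall: the new line 81/108 = 75.0%, Line 3 64/94 = 68.1% → the new line
The new line wins overall and in every shift group — no reversal.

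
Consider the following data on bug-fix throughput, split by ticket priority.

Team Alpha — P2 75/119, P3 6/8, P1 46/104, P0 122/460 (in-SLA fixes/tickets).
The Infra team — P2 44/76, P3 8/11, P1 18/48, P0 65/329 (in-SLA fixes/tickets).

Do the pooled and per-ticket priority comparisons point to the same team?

P2: Team Alpha 75/119 = 63.0%, the Infra team 44/76 = 57.9% → Team Alpha
P3: Team Alpha 6/8 = 75.0%, the Infra team 8/11 = 72.7% → Team Alpha
P1: Team Alpha 46/104 = 44.2%, the Infra team 18/48 = 37.5% → Team Alpha
P0: Team Alpha 122/460 = 26.5%, the Infra team 65/329 = 19.8% → Team Alpha
Overall: Team Alpha 249/691 = 36.0%, the Infra team 135/464 = 29.1% → Team Alpha
Team Alpha wins overall and in every ticket group — no reversal.

Yes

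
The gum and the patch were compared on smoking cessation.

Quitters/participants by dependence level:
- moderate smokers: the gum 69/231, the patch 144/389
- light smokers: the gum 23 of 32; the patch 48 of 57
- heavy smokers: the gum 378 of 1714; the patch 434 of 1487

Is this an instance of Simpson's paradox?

No

Moderate smokers: the gum 69/231 = 29.9%, the patch 144/389 = 37.0% → the patch
Light smokers: the gum 23/32 = 71.9%, the patch 48/57 = 84.2% → the patch
Heavy smokers: the gum 378/1714 = 22.1%, the patch 434/1487 = 29.2% → the patch
Overall: the gum 470/1977 = 23.8%, the patch 626/1933 = 32.4% → the patch
The patch wins overall and in every dependence group — no reversal.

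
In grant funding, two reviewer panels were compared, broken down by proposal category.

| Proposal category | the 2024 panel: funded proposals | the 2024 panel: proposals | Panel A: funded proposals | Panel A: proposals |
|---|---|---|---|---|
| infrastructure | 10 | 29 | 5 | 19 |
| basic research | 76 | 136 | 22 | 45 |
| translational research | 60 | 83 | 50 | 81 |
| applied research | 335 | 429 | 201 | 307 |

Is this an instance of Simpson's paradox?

Infrastructure: the 2024 panel 10/29 = 34.5%, Panel A 5/19 = 26.3% → the 2024 panel
Basic research: the 2024 panel 76/136 = 55.9%, Panel A 22/45 = 48.9% → the 2024 panel
Translational research: the 2024 panel 60/83 = 72.3%, Panel A 50/81 = 61.7% → the 2024 panel
Applied research: the 2024 panel 335/429 = 78.1%, Panel A 201/307 = 65.5% → the 2024 panel
Overall: the 2024 panel 481/677 = 71.0%, Panel A 278/452 = 61.5% → the 2024 panel
The 2024 panel wins overall and in every proposal group — no reversal.

No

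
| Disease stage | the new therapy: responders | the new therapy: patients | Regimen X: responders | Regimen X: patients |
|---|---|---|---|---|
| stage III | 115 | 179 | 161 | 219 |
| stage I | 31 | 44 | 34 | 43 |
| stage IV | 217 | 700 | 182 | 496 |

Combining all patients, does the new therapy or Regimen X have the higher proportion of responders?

Regimen X

Stage III: the new therapy 115/179 = 64.2%, Regimen X 161/219 = 73.5% → Regimen X
Stage I: the new therapy 31/44 = 70.5%, Regimen X 34/43 = 79.1% → Regimen X
Stage IV: the new therapy 217/700 = 31.0%, Regimen X 182/496 = 36.7% → Regimen X
Overall: the new therapy 363/923 = 39.3%, Regimen X 377/758 = 49.7% → Regimen X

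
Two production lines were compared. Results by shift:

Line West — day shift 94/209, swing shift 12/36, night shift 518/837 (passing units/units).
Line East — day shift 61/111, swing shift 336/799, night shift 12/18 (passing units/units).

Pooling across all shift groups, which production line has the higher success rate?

Day shift: Line West 94/209 = 45.0%, Line East 61/111 = 55.0% → Line East
Swing shift: Line West 12/36 = 33.3%, Line East 336/799 = 42.1% → Line East
Night shift: Line West 518/837 = 61.9%, Line East 12/18 = 66.7% → Line East
Overall: Line West 624/1082 = 57.7%, Line East 409/928 = 44.1% → Line West
(Line East wins every shift group but Line West wins overall — Line East's units skew toward the low-rate swing shift group.)

Line West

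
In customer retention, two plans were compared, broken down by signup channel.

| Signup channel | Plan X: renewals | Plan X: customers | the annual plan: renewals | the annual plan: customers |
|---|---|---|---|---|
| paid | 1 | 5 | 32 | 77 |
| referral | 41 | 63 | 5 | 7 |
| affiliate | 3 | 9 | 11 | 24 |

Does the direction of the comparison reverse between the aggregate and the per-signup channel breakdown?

Yes

Paid: Plan X 1/5 = 20.0%, the annual plan 32/77 = 41.6% → the annual plan
Referral: Plan X 41/63 = 65.1%, the annual plan 5/7 = 71.4% → the annual plan
Affiliate: Plan X 3/9 = 33.3%, the annual plan 11/24 = 45.8% → the annual plan
Overall: Plan X 45/77 = 58.4%, the annual plan 48/108 = 44.4% → Plan X
The annual plan wins each signup group but Plan X wins overall — the comparison reverses. The annual plan's customers skew toward paid, which has a lower base rate.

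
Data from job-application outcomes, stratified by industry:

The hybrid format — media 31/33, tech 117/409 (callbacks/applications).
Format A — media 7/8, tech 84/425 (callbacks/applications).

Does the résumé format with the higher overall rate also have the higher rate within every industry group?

Media: the hybrid format 31/33 = 93.9%, Format A 7/8 = 87.5% → the hybrid format
Tech: the hybrid format 117/409 = 28.6%, Format A 84/425 = 19.8% → the hybrid format
Overall: the hybrid format 148/442 = 33.5%, Format A 91/433 = 21.0% → the hybrid format
The hybrid format wins overall and in every industry group — no reversal.

Yes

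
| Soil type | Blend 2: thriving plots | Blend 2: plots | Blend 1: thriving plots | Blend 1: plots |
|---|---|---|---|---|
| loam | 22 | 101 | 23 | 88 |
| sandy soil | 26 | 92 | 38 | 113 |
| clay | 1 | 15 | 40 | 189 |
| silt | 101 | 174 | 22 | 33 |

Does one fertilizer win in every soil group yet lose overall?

Loam: Blend 2 22/101 = 21.8%, Blend 1 23/88 = 26.1% → Blend 1
Sandy soil: Blend 2 26/92 = 28.3%, Blend 1 38/113 = 33.6% → Blend 1
Clay: Blend 2 1/15 = 6.7%, Blend 1 40/189 = 21.2% → Blend 1
Silt: Blend 2 101/174 = 58.0%, Blend 1 22/33 = 66.7% → Blend 1
Overall: Blend 2 150/382 = 39.3%, Blend 1 123/423 = 29.1% → Blend 2
Blend 1 wins each soil group but Blend 2 wins overall — the comparison reverses. Blend 1's plots skew toward clay, which has a lower base rate.

Yes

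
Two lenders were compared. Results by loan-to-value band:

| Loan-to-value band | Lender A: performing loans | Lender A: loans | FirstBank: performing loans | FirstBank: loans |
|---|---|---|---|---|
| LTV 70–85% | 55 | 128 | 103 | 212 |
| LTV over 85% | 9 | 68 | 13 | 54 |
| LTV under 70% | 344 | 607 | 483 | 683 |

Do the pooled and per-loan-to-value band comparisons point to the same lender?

Yes

LTV 70–85%: Lender A 55/128 = 43.0%, FirstBank 103/212 = 48.6% → FirstBank
LTV over 85%: Lender A 9/68 = 13.2%, FirstBank 13/54 = 24.1% → FirstBank
LTV under 70%: Lender A 344/607 = 56.7%, FirstBank 483/683 = 70.7% → FirstBank
Overall: Lender A 408/803 = 50.8%, FirstBank 599/949 = 63.1% → FirstBank
FirstBank wins overall and in every loan-to-value group — no reversal.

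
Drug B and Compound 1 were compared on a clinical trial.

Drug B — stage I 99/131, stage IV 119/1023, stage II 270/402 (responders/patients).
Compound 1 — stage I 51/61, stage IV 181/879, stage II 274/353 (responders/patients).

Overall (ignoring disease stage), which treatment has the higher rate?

Stage I: Drug B 99/131 = 75.6%, Compound 1 51/61 = 83.6% → Compound 1
Stage IV: Drug B 119/1023 = 11.6%, Compound 1 181/879 = 20.6% → Compound 1
Stage II: Drug B 270/402 = 67.2%, Compound 1 274/353 = 77.6% → Compound 1
Overall: Drug B 488/1556 = 31.4%, Compound 1 506/1293 = 39.1% → Compound 1

Compound 1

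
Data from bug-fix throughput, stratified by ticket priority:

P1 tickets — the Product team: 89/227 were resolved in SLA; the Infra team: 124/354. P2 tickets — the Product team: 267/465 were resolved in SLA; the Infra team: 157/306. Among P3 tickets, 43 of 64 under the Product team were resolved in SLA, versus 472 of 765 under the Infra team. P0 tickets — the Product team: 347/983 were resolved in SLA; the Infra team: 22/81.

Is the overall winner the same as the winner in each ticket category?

P1: the Product team 89/227 = 39.2%, the Infra team 124/354 = 35.0% → the Product team
P2: the Product team 267/465 = 57.4%, the Infra team 157/306 = 51.3% → the Product team
P3: the Product team 43/64 = 67.2%, the Infra team 472/765 = 61.7% → the Product team
P0: the Product team 347/983 = 35.3%, the Infra team 22/81 = 27.2% → the Product team
Overall: the Product team 746/1739 = 42.9%, the Infra team 775/1506 = 51.5% → the Infra team
The Product team wins each ticket group but the Infra team wins overall — the comparison reverses. The Product team's tickets skew toward P0, which has a lower base rate.

No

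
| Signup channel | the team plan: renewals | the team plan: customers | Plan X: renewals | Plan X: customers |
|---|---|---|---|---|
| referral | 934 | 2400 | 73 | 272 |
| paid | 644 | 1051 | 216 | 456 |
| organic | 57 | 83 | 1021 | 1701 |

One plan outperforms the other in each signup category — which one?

Referral: the team plan 934/2400 = 38.9%, Plan X 73/272 = 26.8% → the team plan
Paid: the team plan 644/1051 = 61.3%, Plan X 216/456 = 47.4% → the team plan
Organic: the team plan 57/83 = 68.7%, Plan X 1021/1701 = 60.0% → the team plan
The team plan has the higher rate in all 3 groups.

the team plan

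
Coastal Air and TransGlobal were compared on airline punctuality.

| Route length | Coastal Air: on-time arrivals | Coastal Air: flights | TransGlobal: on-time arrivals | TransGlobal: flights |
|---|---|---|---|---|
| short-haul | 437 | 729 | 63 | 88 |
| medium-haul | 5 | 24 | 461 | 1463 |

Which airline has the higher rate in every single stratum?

TransGlobal

Short-haul: Coastal Air 437/729 = 59.9%, TransGlobal 63/88 = 71.6% → TransGlobal
Medium-haul: Coastal Air 5/24 = 20.8%, TransGlobal 461/1463 = 31.5% → TransGlobal
TransGlobal has the higher rate in both groups.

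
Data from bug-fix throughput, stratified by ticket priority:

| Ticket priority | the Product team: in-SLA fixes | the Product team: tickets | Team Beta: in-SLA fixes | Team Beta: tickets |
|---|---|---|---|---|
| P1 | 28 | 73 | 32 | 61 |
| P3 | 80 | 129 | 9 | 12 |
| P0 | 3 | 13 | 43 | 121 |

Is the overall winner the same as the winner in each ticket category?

No

P1: the Product team 28/73 = 38.4%, Team Beta 32/61 = 52.5% → Team Beta
P3: the Product team 80/129 = 62.0%, Team Beta 9/12 = 75.0% → Team Beta
P0: the Product team 3/13 = 23.1%, Team Beta 43/121 = 35.5% → Team Beta
Overall: the Product team 111/215 = 51.6%, Team Beta 84/194 = 43.3% → the Product team
Team Beta wins each ticket group but the Product team wins overall — the comparison reverses. Team Beta's tickets skew toward P0, which has a lower base rate.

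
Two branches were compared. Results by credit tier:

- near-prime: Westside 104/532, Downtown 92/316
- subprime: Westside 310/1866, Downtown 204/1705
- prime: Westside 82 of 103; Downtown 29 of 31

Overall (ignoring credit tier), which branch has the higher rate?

Near-prime: Westside 104/532 = 19.5%, Downtown 92/316 = 29.1% → Downtown
Subprime: Westside 310/1866 = 16.6%, Downtown 204/1705 = 12.0% → Westside
Prime: Westside 82/103 = 79.6%, Downtown 29/31 = 93.5% → Downtown
Overall: Westside 496/2501 = 19.8%, Downtown 325/2052 = 15.8% → Westside
(Neither sweeps every credit group, but Westside has the higher pooled rate.)

Westside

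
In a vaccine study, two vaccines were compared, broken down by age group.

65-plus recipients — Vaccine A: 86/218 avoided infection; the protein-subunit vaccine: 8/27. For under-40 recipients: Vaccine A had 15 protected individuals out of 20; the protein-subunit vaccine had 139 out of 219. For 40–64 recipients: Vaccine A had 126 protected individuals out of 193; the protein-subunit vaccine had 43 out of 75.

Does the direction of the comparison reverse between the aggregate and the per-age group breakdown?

65-plus: Vaccine A 86/218 = 39.4%, the protein-subunit vaccine 8/27 = 29.6% → Vaccine A
Under-40: Vaccine A 15/20 = 75.0%, the protein-subunit vaccine 139/219 = 63.5% → Vaccine A
40–64: Vaccine A 126/193 = 65.3%, the protein-subunit vaccine 43/75 = 57.3% → Vaccine A
Overall: Vaccine A 227/431 = 52.7%, the protein-subunit vaccine 190/321 = 59.2% → the protein-subunit vaccine
Vaccine A wins each age group but the protein-subunit vaccine wins overall — the comparison reverses. Vaccine A's recipients skew toward 65-plus, which has a lower base rate.

Yes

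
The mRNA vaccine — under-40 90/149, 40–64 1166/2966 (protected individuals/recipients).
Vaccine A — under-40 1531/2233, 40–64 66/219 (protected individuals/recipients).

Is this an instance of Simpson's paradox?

Under-40: the mRNA vaccine 90/149 = 60.4%, Vaccine A 1531/2233 = 68.6% → Vaccine A
40–64: the mRNA vaccine 1166/2966 = 39.3%, Vaccine A 66/219 = 30.1% → the mRNA vaccine
Overall: the mRNA vaccine 1256/3115 = 40.3%, Vaccine A 1597/2452 = 65.1% → Vaccine A
Neither sweeps: the mRNA vaccine wins 1 of 2 groups, Vaccine A wins 1. Vaccine A wins overall but not every group — no Simpson reversal.

No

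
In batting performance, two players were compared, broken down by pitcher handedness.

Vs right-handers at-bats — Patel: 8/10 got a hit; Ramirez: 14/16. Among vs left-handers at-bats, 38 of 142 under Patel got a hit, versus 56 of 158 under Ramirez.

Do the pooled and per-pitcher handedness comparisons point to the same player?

Yes

Vs right-handers: Patel 8/10 = 80.0%, Ramirez 14/16 = 87.5% → Ramirez
Vs left-handers: Patel 38/142 = 26.8%, Ramirez 56/158 = 35.4% → Ramirez
Overall: Patel 46/152 = 30.3%, Ramirez 70/174 = 40.2% → Ramirez
Ramirez wins overall and in every pitcher group — no reversal.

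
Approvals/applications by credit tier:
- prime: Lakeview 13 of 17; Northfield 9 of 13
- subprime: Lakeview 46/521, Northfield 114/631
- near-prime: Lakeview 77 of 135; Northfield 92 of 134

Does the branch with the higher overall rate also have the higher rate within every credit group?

Prime: Lakeview 13/17 = 76.5%, Northfield 9/13 = 69.2% → Lakeview
Subprime: Lakeview 46/521 = 8.8%, Northfield 114/631 = 18.1% → Northfield
Near-prime: Lakeview 77/135 = 57.0%, Northfield 92/134 = 68.7% → Northfield
Overall: Lakeview 136/673 = 20.2%, Northfield 215/778 = 27.6% → Northfield
Neither sweeps: Lakeview wins 1 of 3 groups, Northfield wins 2. Northfield wins overall but not every group — no Simpson reversal.

No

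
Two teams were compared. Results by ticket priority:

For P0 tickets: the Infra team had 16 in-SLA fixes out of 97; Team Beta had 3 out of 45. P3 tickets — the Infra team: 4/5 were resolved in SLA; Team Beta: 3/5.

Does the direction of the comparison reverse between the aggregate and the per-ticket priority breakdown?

No

P0: the Infra team 16/97 = 16.5%, Team Beta 3/45 = 6.7% → the Infra team
P3: the Infra team 4/5 = 80.0%, Team Beta 3/5 = 60.0% → the Infra team
Overall: the Infra team 20/102 = 19.6%, Team Beta 6/50 = 12.0% → the Infra team
The Infra team wins overall and in every ticket group — no reversal.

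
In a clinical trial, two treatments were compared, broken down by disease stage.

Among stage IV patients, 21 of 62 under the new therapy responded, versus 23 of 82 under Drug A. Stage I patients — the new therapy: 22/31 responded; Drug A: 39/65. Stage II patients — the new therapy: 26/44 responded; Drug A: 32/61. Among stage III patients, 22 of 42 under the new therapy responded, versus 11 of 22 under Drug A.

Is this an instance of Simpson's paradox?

Stage IV: the new therapy 21/62 = 33.9%, Drug A 23/82 = 28.0% → the new therapy
Stage I: the new therapy 22/31 = 71.0%, Drug A 39/65 = 60.0% → the new therapy
Stage II: the new therapy 26/44 = 59.1%, Drug A 32/61 = 52.5% → the new therapy
Stage III: the new therapy 22/42 = 52.4%, Drug A 11/22 = 50.0% → the new therapy
Overall: the new therapy 91/179 = 50.8%, Drug A 105/230 = 45.7% → the new therapy
The new therapy wins overall and in every disease group — no reversal.

No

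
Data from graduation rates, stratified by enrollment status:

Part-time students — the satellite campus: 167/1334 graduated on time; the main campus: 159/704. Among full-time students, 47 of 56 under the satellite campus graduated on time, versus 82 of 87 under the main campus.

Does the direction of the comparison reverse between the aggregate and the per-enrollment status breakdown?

Part-time: the satellite campus 167/1334 = 12.5%, the main campus 159/704 = 22.6% → the main campus
Full-time: the satellite campus 47/56 = 83.9%, the main campus 82/87 = 94.3% → the main campus
Overall: the satellite campus 214/1390 = 15.4%, the main campus 241/791 = 30.5% → the main campus
The main campus wins overall and in every enrollment group — no reversal.

No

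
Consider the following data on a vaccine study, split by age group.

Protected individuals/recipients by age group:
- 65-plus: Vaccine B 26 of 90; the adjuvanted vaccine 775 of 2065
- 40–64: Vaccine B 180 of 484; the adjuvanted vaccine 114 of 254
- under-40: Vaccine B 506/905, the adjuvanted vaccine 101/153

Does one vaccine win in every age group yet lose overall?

Yes

65-plus: Vaccine B 26/90 = 28.9%, the adjuvanted vaccine 775/2065 = 37.5% → the adjuvanted vaccine
40–64: Vaccine B 180/484 = 37.2%, the adjuvanted vaccine 114/254 = 44.9% → the adjuvanted vaccine
Under-40: Vaccine B 506/905 = 55.9%, the adjuvanted vaccine 101/153 = 66.0% → the adjuvanted vaccine
Overall: Vaccine B 712/1479 = 48.1%, the adjuvanted vaccine 990/2472 = 40.0% → Vaccine B
The adjuvanted vaccine wins each age group but Vaccine B wins overall — the comparison reverses. The adjuvanted vaccine's recipients skew toward 65-plus, which has a lower base rate.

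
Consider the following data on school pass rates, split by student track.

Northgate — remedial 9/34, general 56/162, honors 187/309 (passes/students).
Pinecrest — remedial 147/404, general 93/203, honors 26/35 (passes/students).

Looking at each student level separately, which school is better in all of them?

Pinecrest

Remedial: Northgate 9/34 = 26.5%, Pinecrest 147/404 = 36.4% → Pinecrest
General: Northgate 56/162 = 34.6%, Pinecrest 93/203 = 45.8% → Pinecrest
Honors: Northgate 187/309 = 60.5%, Pinecrest 26/35 = 74.3% → Pinecrest
Pinecrest has the higher rate in all 3 groups.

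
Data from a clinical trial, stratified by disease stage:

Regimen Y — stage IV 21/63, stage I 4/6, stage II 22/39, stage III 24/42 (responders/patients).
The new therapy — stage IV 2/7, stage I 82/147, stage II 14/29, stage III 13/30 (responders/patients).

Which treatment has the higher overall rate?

the new therapy

Stage IV: Regimen Y 21/63 = 33.3%, the new therapy 2/7 = 28.6% → Regimen Y
Stage I: Regimen Y 4/6 = 66.7%, the new therapy 82/147 = 55.8% → Regimen Y
Stage II: Regimen Y 22/39 = 56.4%, the new therapy 14/29 = 48.3% → Regimen Y
Stage III: Regimen Y 24/42 = 57.1%, the new therapy 13/30 = 43.3% → Regimen Y
Overall: Regimen Y 71/150 = 47.3%, the new therapy 111/213 = 52.1% → the new therapy
(Regimen Y wins every disease group but the new therapy wins overall — Regimen Y's patients skew toward the low-rate stage IV group.)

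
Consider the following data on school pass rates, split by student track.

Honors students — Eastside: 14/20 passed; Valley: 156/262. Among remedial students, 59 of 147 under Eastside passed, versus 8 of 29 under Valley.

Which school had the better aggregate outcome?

Honors: Eastside 14/20 = 70.0%, Valley 156/262 = 59.5% → Eastside
Remedial: Eastside 59/147 = 40.1%, Valley 8/29 = 27.6% → Eastside
Overall: Eastside 73/167 = 43.7%, Valley 164/291 = 56.4% → Valley
(Eastside wins every student group but Valley wins overall — Eastside's students skew toward the low-rate remedial group.)

Valley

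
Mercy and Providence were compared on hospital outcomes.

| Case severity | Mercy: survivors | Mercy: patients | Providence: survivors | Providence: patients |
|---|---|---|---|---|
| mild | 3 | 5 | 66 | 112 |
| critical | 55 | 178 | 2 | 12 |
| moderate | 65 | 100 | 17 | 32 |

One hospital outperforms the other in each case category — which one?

Mild: Mercy 3/5 = 60.0%, Providence 66/112 = 58.9% → Mercy
Critical: Mercy 55/178 = 30.9%, Providence 2/12 = 16.7% → Mercy
Moderate: Mercy 65/100 = 65.0%, Providence 17/32 = 53.1% → Mercy
Mercy has the higher rate in all 3 groups.

Mercy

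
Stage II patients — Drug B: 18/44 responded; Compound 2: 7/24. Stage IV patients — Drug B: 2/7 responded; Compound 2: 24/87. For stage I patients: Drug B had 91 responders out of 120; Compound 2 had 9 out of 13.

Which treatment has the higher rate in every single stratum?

Stage II: Drug B 18/44 = 40.9%, Compound 2 7/24 = 29.2% → Drug B
Stage IV: Drug B 2/7 = 28.6%, Compound 2 24/87 = 27.6% → Drug B
Stage I: Drug B 91/120 = 75.8%, Compound 2 9/13 = 69.2% → Drug B
Drug B has the higher rate in all 3 groups.

Drug B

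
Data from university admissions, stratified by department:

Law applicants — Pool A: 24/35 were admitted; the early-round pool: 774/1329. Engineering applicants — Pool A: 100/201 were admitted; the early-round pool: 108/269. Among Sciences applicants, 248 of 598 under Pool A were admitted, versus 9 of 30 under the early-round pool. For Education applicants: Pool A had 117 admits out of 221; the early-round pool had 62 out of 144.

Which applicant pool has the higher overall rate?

Law: Pool A 24/35 = 68.6%, the early-round pool 774/1329 = 58.2% → Pool A
Engineering: Pool A 100/201 = 49.8%, the early-round pool 108/269 = 40.1% → Pool A
Sciences: Pool A 248/598 = 41.5%, the early-round pool 9/30 = 30.0% → Pool A
Education: Pool A 117/221 = 52.9%, the early-round pool 62/144 = 43.1% → Pool A
Overall: Pool A 489/1055 = 46.4%, the early-round pool 953/1772 = 53.8% → the early-round pool
(Pool A wins every department group but the early-round pool wins overall — Pool A's applicants skew toward the low-rate Sciences group.)

the early-round pool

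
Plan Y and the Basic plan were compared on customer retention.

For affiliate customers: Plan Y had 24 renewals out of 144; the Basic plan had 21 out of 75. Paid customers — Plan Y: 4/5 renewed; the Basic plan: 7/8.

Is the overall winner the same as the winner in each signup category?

Yes

Affiliate: Plan Y 24/144 = 16.7%, the Basic plan 21/75 = 28.0% → the Basic plan
Paid: Plan Y 4/5 = 80.0%, the Basic plan 7/8 = 87.5% → the Basic plan
Overall: Plan Y 28/149 = 18.8%, the Basic plan 28/83 = 33.7% → the Basic plan
The Basic plan wins overall and in every signup group — no reversal.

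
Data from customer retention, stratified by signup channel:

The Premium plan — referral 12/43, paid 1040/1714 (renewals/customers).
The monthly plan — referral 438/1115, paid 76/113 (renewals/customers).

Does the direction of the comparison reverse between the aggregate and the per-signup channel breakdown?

Referral: the Premium plan 12/43 = 27.9%, the monthly plan 438/1115 = 39.3% → the monthly plan
Paid: the Premium plan 1040/1714 = 60.7%, the monthly plan 76/113 = 67.3% → the monthly plan
Overall: the Premium plan 1052/1757 = 59.9%, the monthly plan 514/1228 = 41.9% → the Premium plan
The monthly plan wins each signup group but the Premium plan wins overall — the comparison reverses. The monthly plan's customers skew toward referral, which has a lower base rate.

Yes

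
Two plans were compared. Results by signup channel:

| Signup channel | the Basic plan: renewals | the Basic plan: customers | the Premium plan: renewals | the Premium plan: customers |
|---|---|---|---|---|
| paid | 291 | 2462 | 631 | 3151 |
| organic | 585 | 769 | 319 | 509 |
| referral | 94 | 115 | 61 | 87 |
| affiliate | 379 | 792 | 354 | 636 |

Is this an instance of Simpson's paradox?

No

Paid: the Basic plan 291/2462 = 11.8%, the Premium plan 631/3151 = 20.0% → the Premium plan
Organic: the Basic plan 585/769 = 76.1%, the Premium plan 319/509 = 62.7% → the Basic plan
Referral: the Basic plan 94/115 = 81.7%, the Premium plan 61/87 = 70.1% → the Basic plan
Affiliate: the Basic plan 379/792 = 47.9%, the Premium plan 354/636 = 55.7% → the Premium plan
Overall: the Basic plan 1349/4138 = 32.6%, the Premium plan 1365/4383 = 31.1% → the Basic plan
Neither sweeps: the Basic plan wins 2 of 4 groups, the Premium plan wins 2. The Basic plan wins overall but not every group — no Simpson reversal.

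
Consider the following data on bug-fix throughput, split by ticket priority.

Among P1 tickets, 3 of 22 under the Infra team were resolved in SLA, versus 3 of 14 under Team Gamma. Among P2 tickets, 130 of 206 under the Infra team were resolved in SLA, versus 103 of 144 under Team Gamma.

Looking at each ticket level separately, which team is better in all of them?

P1: the Infra team 3/22 = 13.6%, Team Gamma 3/14 = 21.4% → Team Gamma
P2: the Infra team 130/206 = 63.1%, Team Gamma 103/144 = 71.5% → Team Gamma
Team Gamma has the higher rate in both groups.

Team Gamma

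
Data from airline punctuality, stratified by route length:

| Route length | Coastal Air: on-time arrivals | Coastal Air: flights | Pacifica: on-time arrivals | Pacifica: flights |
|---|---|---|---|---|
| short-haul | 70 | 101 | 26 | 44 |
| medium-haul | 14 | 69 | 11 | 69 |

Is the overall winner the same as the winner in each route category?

Yes

Short-haul: Coastal Air 70/101 = 69.3%, Pacifica 26/44 = 59.1% → Coastal Air
Medium-haul: Coastal Air 14/69 = 20.3%, Pacifica 11/69 = 15.9% → Coastal Air
Overall: Coastal Air 84/170 = 49.4%, Pacifica 37/113 = 32.7% → Coastal Air
Coastal Air wins overall and in every route group — no reversal.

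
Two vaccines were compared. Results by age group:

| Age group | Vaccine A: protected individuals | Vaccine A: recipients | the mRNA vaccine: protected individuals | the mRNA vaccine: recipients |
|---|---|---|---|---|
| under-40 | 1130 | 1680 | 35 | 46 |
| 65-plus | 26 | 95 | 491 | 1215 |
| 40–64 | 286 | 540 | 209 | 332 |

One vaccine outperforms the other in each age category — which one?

the mRNA vaccine

Under-40: Vaccine A 1130/1680 = 67.3%, the mRNA vaccine 35/46 = 76.1% → the mRNA vaccine
65-plus: Vaccine A 26/95 = 27.4%, the mRNA vaccine 491/1215 = 40.4% → the mRNA vaccine
40–64: Vaccine A 286/540 = 53.0%, the mRNA vaccine 209/332 = 63.0% → the mRNA vaccine
The mRNA vaccine has the higher rate in all 3 groups.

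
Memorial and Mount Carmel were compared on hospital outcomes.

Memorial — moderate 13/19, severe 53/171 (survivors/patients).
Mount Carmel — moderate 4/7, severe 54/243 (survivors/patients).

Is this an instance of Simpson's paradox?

Moderate: Memorial 13/19 = 68.4%, Mount Carmel 4/7 = 57.1% → Memorial
Severe: Memorial 53/171 = 31.0%, Mount Carmel 54/243 = 22.2% → Memorial
Overall: Memorial 66/190 = 34.7%, Mount Carmel 58/250 = 23.2% → Memorial
Memorial wins overall and in every case group — no reversal.

No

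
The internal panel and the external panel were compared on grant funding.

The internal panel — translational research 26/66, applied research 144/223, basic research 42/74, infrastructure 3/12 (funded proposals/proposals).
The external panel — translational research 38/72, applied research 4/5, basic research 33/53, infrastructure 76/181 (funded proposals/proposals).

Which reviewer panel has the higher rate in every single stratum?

the external panel

Translational research: the internal panel 26/66 = 39.4%, the external panel 38/72 = 52.8% → the external panel
Applied research: the internal panel 144/223 = 64.6%, the external panel 4/5 = 80.0% → the external panel
Basic research: the internal panel 42/74 = 56.8%, the external panel 33/53 = 62.3% → the external panel
Infrastructure: the internal panel 3/12 = 25.0%, the external panel 76/181 = 42.0% → the external panel
The external panel has the higher rate in all 4 groups.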